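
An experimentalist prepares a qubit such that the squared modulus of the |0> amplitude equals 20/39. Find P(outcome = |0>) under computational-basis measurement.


|alpha|^2 = 20/39 = 0.5128
|beta|^2 = 1 - 20/39 = 19/39 = 0.4872
P(|0>) = |alpha|^2 = 0.5128

0.5128


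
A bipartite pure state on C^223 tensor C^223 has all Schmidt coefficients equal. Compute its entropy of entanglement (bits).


For a maximally entangled state in d x d:
S = log2(d) = log2(223)
= 7.8009

7.8009


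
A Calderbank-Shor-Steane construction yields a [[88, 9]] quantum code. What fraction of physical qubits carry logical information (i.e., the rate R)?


Code rate R = k/n
= 9/88
= 0.1023

0.1023


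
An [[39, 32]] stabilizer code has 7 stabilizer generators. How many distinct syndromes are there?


Each stabilizer generator gives a binary (+1 or -1) measurement outcome.
With 7 independent generators:
Total syndromes = 2^7
= 128

128


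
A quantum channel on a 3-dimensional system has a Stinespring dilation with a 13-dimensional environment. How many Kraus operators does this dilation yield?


Tracing out the environment in an orthonormal basis {|i>_E} gives Kraus operators K_i = <i|_E U |0>_E.
Number of Kraus operators = dim(H_env) = d_env
= 13

13


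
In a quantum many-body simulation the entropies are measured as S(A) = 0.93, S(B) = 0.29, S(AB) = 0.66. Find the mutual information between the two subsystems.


I(A:B) = S(A) + S(B) - S(AB)
= 0.93 + 0.29 - 0.66
= 0.5600

0.5600


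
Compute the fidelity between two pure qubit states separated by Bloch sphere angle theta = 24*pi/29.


For states separated by angle theta on Bloch sphere:
F = cos^2(theta/2)
theta = 24*pi/29 = 2.5999
theta/2 = 1.3000
cos(theta/2) = 0.2675
F = 0.0716

0.0716


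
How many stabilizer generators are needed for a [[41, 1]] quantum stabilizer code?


For an [[n,k]] stabilizer code:
Number of stabilizer generators = n - k
= 41 - 1
= 40

40


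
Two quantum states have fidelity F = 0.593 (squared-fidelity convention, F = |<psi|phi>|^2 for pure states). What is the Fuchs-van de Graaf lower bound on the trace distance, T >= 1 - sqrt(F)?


Fuchs-van de Graaf (squared-fidelity convention): 1 - sqrt(F) <= T <= sqrt(1 - F).
Lower bound: T >= 1 - sqrt(F)
sqrt(F) = sqrt(0.593) = 0.7701
T >= 1 - 0.7701
T >= 0.2299

0.2299


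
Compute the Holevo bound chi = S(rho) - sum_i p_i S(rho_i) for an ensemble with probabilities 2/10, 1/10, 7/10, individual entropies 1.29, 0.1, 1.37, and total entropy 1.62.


chi = S(rho) - sum_i p_i * S(rho_i)
Weighted entropy = 2/10 * 1.29 + 1/10 * 0.1 + 7/10 * 1.37
= 1.2270
chi = 1.62 - 1.2270
= 0.3930

0.3930


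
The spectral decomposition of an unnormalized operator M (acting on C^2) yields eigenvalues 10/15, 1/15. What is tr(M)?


tr(M) = sum of eigenvalues
= 10/15 + 1/15
= 11/15
= 0.7333

0.7333


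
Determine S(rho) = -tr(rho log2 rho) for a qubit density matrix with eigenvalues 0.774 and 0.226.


S = -p*log2(p) - (1-p)*log2(1-p)
p = 0.7740, 1-p = 0.2260
= -0.7740 * log2(0.7740) - 0.2260 * log2(0.2260)
= -(-0.2861) - (-0.4849)
= 0.7710

0.7710


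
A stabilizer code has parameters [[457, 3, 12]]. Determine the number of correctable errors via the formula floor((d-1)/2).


Code parameters: [[457, 3, 12]], distance d = 12.
Number of correctable errors = floor((d-1)/2)
= floor((12 - 1)/2)
= floor(11/2)
= 5

5


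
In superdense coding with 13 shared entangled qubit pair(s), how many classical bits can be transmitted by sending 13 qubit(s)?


Superdense coding allows 2 classical bits per shared entangled pair.
13 pair(s) -> 2 * 13 = 26 classical bits

26


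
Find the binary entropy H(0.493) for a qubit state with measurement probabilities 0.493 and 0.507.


S = -p*log2(p) - (1-p)*log2(1-p)
p = 0.4930, 1-p = 0.5070
= -0.4930 * log2(0.4930) - 0.5070 * log2(0.5070)
= -(-0.5030) - (-0.4968)
= 0.9999

0.9999


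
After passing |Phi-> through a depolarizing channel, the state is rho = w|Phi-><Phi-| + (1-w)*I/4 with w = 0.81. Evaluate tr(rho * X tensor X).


|Phi-> = (|00> - |11>)/sqrt(2)
For the pure Bell state, <X_A X_B> = -1 (Bell-state Pauli correlator).
The maximally-mixed part I/4 has tr(I/4 * P tensor P) = 0 for any traceless Pauli P.
So <X_A X_B>_rho = w * (-1) + (1 - w) * 0
= 0.81 * (-1)
= -0.8100

-0.8100


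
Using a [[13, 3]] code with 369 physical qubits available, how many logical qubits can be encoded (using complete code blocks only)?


Each code block uses 13 physical qubits for 3 logical qubit(s).
Number of complete blocks = floor(369 / 13) = 28
Logical qubits = 28 * 3
= 84

84


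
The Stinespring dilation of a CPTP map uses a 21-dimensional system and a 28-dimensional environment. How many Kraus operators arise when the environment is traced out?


Tracing out the environment in an orthonormal basis {|i>_E} gives Kraus operators K_i = <i|_E U |0>_E.
Number of Kraus operators = dim(H_env) = d_env
= 28

28


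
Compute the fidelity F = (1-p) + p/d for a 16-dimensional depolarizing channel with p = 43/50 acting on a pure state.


F = (1-p) + p/d
= (1 - 0.8600) + 0.8600/16
= 0.1400 + 0.0537
= 0.1938

0.1938


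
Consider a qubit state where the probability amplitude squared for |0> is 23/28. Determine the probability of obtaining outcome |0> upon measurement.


|alpha|^2 = 23/28 = 0.8214
|beta|^2 = 1 - 23/28 = 5/28 = 0.1786
P(|0>) = |alpha|^2 = 0.8214

0.8214


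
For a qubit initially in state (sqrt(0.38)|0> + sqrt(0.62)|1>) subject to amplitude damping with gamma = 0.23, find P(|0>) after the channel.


For amplitude damping with parameter gamma on state sqrt(a)|0> + sqrt(b)|1>:
alpha^2 = 0.38, beta^2 = 0.62
P(|0>) = alpha^2 + gamma * beta^2
= 0.38 + 0.23 * 0.62
= 0.38 + 0.1426
= 0.5226

0.5226


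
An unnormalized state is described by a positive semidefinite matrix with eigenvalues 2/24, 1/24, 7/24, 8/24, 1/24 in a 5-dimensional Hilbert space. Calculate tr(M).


tr(M) = sum of eigenvalues
= 2/24 + 1/24 + 7/24 + 8/24 + 1/24
= 19/24
= 0.7917

0.7917


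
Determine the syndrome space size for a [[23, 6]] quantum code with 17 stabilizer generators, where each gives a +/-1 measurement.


Each stabilizer generator gives a binary (+1 or -1) measurement outcome.
With 17 independent generators:
Total syndromes = 2^17
= 131072

131072


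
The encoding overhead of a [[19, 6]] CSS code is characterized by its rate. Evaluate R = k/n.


Code rate R = k/n
= 6/19
= 0.3158

0.3158


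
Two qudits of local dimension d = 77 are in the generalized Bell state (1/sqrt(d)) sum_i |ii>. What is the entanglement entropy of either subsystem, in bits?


For a maximally entangled state in d x d:
S = log2(d) = log2(77)
= 6.2668

6.2668


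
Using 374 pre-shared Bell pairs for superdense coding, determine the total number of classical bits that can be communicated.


Superdense coding allows 2 classical bits per shared entangled pair.
374 pair(s) -> 2 * 374 = 748 classical bits

748


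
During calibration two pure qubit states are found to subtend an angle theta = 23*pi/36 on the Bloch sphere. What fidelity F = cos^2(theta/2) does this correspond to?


For states separated by angle theta on Bloch sphere:
F = cos^2(theta/2)
theta = 23*pi/36 = 2.0071
theta/2 = 1.0036
cos(theta/2) = 0.5373
F = 0.2887

0.2887


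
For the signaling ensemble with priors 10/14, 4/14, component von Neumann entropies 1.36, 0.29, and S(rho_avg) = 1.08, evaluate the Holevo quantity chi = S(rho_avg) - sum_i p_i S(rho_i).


chi = S(rho) - sum_i p_i * S(rho_i)
Weighted entropy = 10/14 * 1.36 + 4/14 * 0.29
= 1.0543
chi = 1.08 - 1.0543
= 0.0257

0.0257


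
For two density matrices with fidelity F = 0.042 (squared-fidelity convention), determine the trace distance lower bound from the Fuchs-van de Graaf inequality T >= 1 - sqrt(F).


Fuchs-van de Graaf (squared-fidelity convention): 1 - sqrt(F) <= T <= sqrt(1 - F).
Lower bound: T >= 1 - sqrt(F)
sqrt(F) = sqrt(0.042) = 0.2049
T >= 1 - 0.2049
T >= 0.7951

0.7951


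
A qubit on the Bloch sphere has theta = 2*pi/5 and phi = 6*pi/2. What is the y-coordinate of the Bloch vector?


theta = 1.2566, phi = 9.4248
r_y = sin(theta)*sin(phi) = 0.9511 * 0.0000
r_y = 0.0000

0.0000


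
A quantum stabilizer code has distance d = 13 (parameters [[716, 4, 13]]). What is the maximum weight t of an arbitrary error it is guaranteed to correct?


Code parameters: [[716, 4, 13]], distance d = 13.
Number of correctable errors = floor((d-1)/2)
= floor((13 - 1)/2)
= floor(12/2)
= 6

6


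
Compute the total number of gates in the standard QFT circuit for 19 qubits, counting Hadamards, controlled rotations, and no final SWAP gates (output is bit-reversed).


Hadamard gates: 19
Controlled rotations: n*(n-1)/2 = 19*18/2 = 171
SWAP gates: 0 (omitted)
Total = 19 + 171
= 190

190


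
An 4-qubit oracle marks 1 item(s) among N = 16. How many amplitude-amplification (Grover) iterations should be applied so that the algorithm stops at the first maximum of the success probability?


After j Grover iterations the success probability is P(j) = sin^2((2j+1)*theta), where sin(theta) = sqrt(k/N).
N = 2^4 = 16, k = 1
sin(theta) = sqrt(k/N) = 0.25
theta = arcsin(sqrt(k/N)) = 0.2526802551 rad
P(j) reaches its first maximum when (2j+1)*theta is as close as possible to pi/2, i.e. j = round(pi/(4*theta) - 1/2).
pi/(4*theta) - 1/2 = 2.6083
(For comparison, the common estimate pi/4 * sqrt(N/k) = 3.1416; the exact maximiser is used here.)
Optimal iterations = 3

3


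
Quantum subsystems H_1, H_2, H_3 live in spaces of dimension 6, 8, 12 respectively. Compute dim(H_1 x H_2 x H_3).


dim(H_1 x H_2 x H_3) = 6 * 8 * 12
= 48 * 12
= 576

576


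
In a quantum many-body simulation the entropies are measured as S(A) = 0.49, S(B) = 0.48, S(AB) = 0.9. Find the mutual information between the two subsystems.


I(A:B) = S(A) + S(B) - S(AB)
= 0.49 + 0.48 - 0.9
= 0.0700

0.0700


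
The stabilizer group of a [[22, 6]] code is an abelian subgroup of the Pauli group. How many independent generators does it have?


For an [[n,k]] stabilizer code:
Number of stabilizer generators = n - k
= 22 - 6
= 16

16


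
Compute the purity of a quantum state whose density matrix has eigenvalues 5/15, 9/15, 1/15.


tr(rho^2) = sum of eigenvalues squared
= (5/15)^2 + (9/15)^2 + (1/15)^2
= (25 + 81 + 1) / 225
= 107/225
= 0.4756

0.4756


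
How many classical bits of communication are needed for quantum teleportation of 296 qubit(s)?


Quantum teleportation requires 2 classical bits per qubit teleported.
296 qubit(s) -> 2 * 296 = 592 classical bits

592


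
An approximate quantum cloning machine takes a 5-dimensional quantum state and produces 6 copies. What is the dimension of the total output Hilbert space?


Output space = H^(tensor 6) where dim(H) = 5
dim = 5^6
= 25 (after 2 factors)
= 125 (after 3 factors)
= 625 (after 4 factors)
= 3125 (after 5 factors)
= 15625 (after 6 factors)
= 15625

15625


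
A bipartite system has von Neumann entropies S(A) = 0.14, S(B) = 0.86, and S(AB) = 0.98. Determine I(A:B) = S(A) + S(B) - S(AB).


I(A:B) = S(A) + S(B) - S(AB)
= 0.14 + 0.86 - 0.98
= 0.0200

0.0200


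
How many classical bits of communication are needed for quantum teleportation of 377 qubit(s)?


Quantum teleportation requires 2 classical bits per qubit teleported.
377 qubit(s) -> 2 * 377 = 754 classical bits

754


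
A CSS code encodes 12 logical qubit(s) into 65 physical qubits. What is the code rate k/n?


Code rate R = k/n
= 12/65
= 0.1846

0.1846


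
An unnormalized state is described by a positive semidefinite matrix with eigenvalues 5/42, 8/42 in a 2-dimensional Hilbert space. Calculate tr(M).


tr(M) = sum of eigenvalues
= 5/42 + 8/42
= 13/42
= 0.3095

0.3095


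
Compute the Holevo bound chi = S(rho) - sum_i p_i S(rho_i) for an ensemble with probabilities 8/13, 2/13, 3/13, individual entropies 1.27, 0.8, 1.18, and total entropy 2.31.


chi = S(rho) - sum_i p_i * S(rho_i)
Weighted entropy = 8/13 * 1.27 + 2/13 * 0.8 + 3/13 * 1.18
= 1.1769
chi = 2.31 - 1.1769
= 1.1331

1.1331


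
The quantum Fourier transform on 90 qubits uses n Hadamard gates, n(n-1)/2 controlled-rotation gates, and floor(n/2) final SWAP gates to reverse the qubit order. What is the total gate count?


Hadamard gates: 90
Controlled rotations: n*(n-1)/2 = 90*89/2 = 4005
SWAP gates: floor(n/2) = floor(90/2) = 45
Total = 90 + 4005 + 45
= 4140

4140


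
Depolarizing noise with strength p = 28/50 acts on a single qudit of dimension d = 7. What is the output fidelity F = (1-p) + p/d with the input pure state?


F = (1-p) + p/d
= (1 - 0.5600) + 0.5600/7
= 0.4400 + 0.0800
= 0.5200

0.5200


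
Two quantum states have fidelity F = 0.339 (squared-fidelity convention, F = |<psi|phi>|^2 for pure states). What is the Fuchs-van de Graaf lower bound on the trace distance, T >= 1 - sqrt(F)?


Fuchs-van de Graaf (squared-fidelity convention): 1 - sqrt(F) <= T <= sqrt(1 - F).
Lower bound: T >= 1 - sqrt(F)
sqrt(F) = sqrt(0.339) = 0.5822
T >= 1 - 0.5822
T >= 0.4178

0.4178


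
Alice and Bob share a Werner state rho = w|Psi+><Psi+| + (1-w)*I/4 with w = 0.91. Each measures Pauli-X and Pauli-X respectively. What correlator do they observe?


|Psi+> = (|01> + |10>)/sqrt(2)
For the pure Bell state, <X_A X_B> = +1 (Bell-state Pauli correlator).
The maximally-mixed part I/4 has tr(I/4 * P tensor P) = 0 for any traceless Pauli P.
So <X_A X_B>_rho = w * (+1) + (1 - w) * 0
= 0.91 * (+1)
= 0.9100

0.9100


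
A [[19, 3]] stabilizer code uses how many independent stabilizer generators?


For an [[n,k]] stabilizer code:
Number of stabilizer generators = n - k
= 19 - 3
= 16

16


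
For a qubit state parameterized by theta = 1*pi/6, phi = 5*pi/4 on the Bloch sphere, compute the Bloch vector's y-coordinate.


theta = 0.5236, phi = 3.9270
r_y = sin(theta)*sin(phi) = 0.5000 * -0.7071
r_y = -0.3536

-0.3536


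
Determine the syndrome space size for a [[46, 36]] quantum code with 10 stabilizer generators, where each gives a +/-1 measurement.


Each stabilizer generator gives a binary (+1 or -1) measurement outcome.
With 10 independent generators:
Total syndromes = 2^10
= 1024

1024


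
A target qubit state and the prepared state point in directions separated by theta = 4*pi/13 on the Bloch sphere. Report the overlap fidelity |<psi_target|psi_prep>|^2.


For states separated by angle theta on Bloch sphere:
F = cos^2(theta/2)
theta = 4*pi/13 = 0.9666
theta/2 = 0.4833
cos(theta/2) = 0.8855
F = 0.7840

0.7840


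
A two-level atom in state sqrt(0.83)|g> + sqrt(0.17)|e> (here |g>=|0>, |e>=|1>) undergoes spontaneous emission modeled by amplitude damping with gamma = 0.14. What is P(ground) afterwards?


For amplitude damping with parameter gamma on state sqrt(a)|0> + sqrt(b)|1>:
alpha^2 = 0.83, beta^2 = 0.17
P(|0>) = alpha^2 + gamma * beta^2
= 0.83 + 0.14 * 0.17
= 0.83 + 0.0238
= 0.8538

0.8538


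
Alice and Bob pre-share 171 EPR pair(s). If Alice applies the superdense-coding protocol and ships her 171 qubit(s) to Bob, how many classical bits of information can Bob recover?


Superdense coding allows 2 classical bits per shared entangled pair.
171 pair(s) -> 2 * 171 = 342 classical bits

342


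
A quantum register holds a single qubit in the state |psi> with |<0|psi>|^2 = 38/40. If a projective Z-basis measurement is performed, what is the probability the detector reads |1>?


|alpha|^2 = 38/40 = 0.9500
|beta|^2 = 1 - 38/40 = 2/40 = 0.0500
P(|1>) = |beta|^2 = 0.0500

0.0500


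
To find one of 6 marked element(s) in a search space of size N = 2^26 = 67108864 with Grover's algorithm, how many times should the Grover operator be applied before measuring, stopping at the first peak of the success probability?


After j Grover iterations the success probability is P(j) = sin^2((2j+1)*theta), where sin(theta) = sqrt(k/N).
N = 2^26 = 67108864, k = 6
sin(theta) = sqrt(k/N) = 0.0002990099784
theta = arcsin(sqrt(k/N)) = 0.0002990099828 rad
P(j) reaches its first maximum when (2j+1)*theta is as close as possible to pi/2, i.e. j = round(pi/(4*theta) - 1/2).
pi/(4*theta) - 1/2 = 2626.1620
(For comparison, the common estimate pi/4 * sqrt(N/k) = 2626.6621; the exact maximiser is used here.)
Optimal iterations = 2626

2626


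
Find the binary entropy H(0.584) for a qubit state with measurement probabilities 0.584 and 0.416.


S = -p*log2(p) - (1-p)*log2(1-p)
p = 0.5840, 1-p = 0.4160
= -0.5840 * log2(0.5840) - 0.4160 * log2(0.4160)
= -(-0.4532) - (-0.5264)
= 0.9795

0.9795


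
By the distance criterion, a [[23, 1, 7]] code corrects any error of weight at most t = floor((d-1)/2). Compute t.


Code parameters: [[23, 1, 7]], distance d = 7.
Number of correctable errors = floor((d-1)/2)
= floor((7 - 1)/2)
= floor(6/2)
= 3

3


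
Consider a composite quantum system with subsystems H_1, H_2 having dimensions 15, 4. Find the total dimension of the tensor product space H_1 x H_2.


dim(H_1 x H_2) = 15 * 4
= 60

60


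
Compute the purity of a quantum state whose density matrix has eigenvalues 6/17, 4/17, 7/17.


tr(rho^2) = sum of eigenvalues squared
= (6/17)^2 + (4/17)^2 + (7/17)^2
= (36 + 16 + 49) / 289
= 101/289
= 0.3495

0.3495


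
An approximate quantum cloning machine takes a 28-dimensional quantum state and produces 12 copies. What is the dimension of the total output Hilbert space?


Output space = H^(tensor 12) where dim(H) = 28
dim = 28^12
= 784 (after 2 factors)
= 21952 (after 3 factors)
= 614656 (after 4 factors)
= 17210368 (after 5 factors)
= 481890304 (after 6 factors)
= 13492928512 (after 7 factors)
= 377801998336 (after 8 factors)
= 10578455953408 (after 9 factors)
= 296196766695424 (after 10 factors)
= 8293509467471872 (after 11 factors)
= 232218265089212416 (after 12 factors)
= 232218265089212416

232218265089212416


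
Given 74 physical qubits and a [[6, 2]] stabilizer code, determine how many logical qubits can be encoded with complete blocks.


Each code block uses 6 physical qubits for 2 logical qubit(s).
Number of complete blocks = floor(74 / 6) = 12
Logical qubits = 12 * 2
= 24

24


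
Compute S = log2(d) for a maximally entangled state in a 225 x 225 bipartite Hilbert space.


For a maximally entangled state in d x d:
S = log2(d) = log2(225)
= 7.8138

7.8138


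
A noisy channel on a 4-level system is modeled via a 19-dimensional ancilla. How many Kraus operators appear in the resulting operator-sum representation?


Tracing out the environment in an orthonormal basis {|i>_E} gives Kraus operators K_i = <i|_E U |0>_E.
Number of Kraus operators = dim(H_env) = d_env
= 19

19


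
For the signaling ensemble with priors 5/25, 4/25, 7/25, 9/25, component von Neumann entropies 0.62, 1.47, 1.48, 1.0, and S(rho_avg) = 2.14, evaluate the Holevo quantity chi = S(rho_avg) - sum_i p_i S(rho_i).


chi = S(rho) - sum_i p_i * S(rho_i)
Weighted entropy = 5/25 * 0.62 + 4/25 * 1.47 + 7/25 * 1.48 + 9/25 * 1.0
= 1.1336
chi = 2.14 - 1.1336
= 1.0064

1.0064


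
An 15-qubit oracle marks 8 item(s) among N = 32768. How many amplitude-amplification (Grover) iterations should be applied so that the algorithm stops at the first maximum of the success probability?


After j Grover iterations the success probability is P(j) = sin^2((2j+1)*theta), where sin(theta) = sqrt(k/N).
N = 2^15 = 32768, k = 8
sin(theta) = sqrt(k/N) = 0.015625
theta = arcsin(sqrt(k/N)) = 0.01562563585 rad
P(j) reaches its first maximum when (2j+1)*theta is as close as possible to pi/2, i.e. j = round(pi/(4*theta) - 1/2).
pi/(4*theta) - 1/2 = 49.7634
(For comparison, the common estimate pi/4 * sqrt(N/k) = 50.2655; the exact maximiser is used here.)
Optimal iterations = 50

50


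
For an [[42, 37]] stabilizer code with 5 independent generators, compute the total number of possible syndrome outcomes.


Each stabilizer generator gives a binary (+1 or -1) measurement outcome.
With 5 independent generators:
Total syndromes = 2^5
= 32

32


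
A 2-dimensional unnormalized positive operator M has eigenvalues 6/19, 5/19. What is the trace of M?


tr(M) = sum of eigenvalues
= 6/19 + 5/19
= 11/19
= 0.5789

0.5789


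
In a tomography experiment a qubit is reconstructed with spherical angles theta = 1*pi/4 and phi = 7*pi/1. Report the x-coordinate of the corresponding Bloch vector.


theta = 0.7854, phi = 21.9911
r_x = sin(theta)*cos(phi) = 0.7071 * -1.0000
r_x = -0.7071

-0.7071


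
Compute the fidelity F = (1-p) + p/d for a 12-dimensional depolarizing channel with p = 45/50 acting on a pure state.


F = (1-p) + p/d
= (1 - 0.9000) + 0.9000/12
= 0.1000 + 0.0750
= 0.1750

0.1750


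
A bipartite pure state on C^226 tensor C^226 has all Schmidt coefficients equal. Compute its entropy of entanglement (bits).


For a maximally entangled state in d x d:
S = log2(d) = log2(226)
= 7.8202

7.8202


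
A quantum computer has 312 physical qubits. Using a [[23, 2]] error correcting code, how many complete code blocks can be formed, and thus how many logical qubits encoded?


Each code block uses 23 physical qubits for 2 logical qubit(s).
Number of complete blocks = floor(312 / 23) = 13
Logical qubits = 13 * 2
= 26

26


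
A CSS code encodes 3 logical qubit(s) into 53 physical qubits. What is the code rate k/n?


Code rate R = k/n
= 3/53
= 0.0566

0.0566


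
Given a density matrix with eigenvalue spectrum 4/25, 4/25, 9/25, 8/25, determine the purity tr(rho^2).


tr(rho^2) = sum of eigenvalues squared
= (4/25)^2 + (4/25)^2 + (9/25)^2 + (8/25)^2
= (16 + 16 + 81 + 64) / 625
= 177/625
= 0.2832

0.2832


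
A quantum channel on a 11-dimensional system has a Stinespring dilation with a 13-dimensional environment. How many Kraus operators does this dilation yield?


Tracing out the environment in an orthonormal basis {|i>_E} gives Kraus operators K_i = <i|_E U |0>_E.
Number of Kraus operators = dim(H_env) = d_env
= 13

13


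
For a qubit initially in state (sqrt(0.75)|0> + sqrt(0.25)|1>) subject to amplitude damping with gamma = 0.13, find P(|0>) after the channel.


For amplitude damping with parameter gamma on state sqrt(a)|0> + sqrt(b)|1>:
alpha^2 = 0.75, beta^2 = 0.25
P(|0>) = alpha^2 + gamma * beta^2
= 0.75 + 0.13 * 0.25
= 0.75 + 0.0325
= 0.7825

0.7825


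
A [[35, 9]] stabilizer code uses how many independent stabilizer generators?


For an [[n,k]] stabilizer code:
Number of stabilizer generators = n - k
= 35 - 9
= 26

26


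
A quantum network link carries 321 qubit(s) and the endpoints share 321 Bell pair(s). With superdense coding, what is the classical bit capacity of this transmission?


Superdense coding allows 2 classical bits per shared entangled pair.
321 pair(s) -> 2 * 321 = 642 classical bits

642


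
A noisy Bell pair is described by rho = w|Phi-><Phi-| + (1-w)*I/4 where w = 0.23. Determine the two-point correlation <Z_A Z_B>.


|Phi-> = (|00> - |11>)/sqrt(2)
For the pure Bell state, <Z_A Z_B> = +1 (Bell-state Pauli correlator).
The maximally-mixed part I/4 has tr(I/4 * P tensor P) = 0 for any traceless Pauli P.
So <Z_A Z_B>_rho = w * (+1) + (1 - w) * 0
= 0.23 * (+1)
= 0.2300

0.2300


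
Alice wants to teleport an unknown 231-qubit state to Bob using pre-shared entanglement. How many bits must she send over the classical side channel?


Quantum teleportation requires 2 classical bits per qubit teleported.
231 qubit(s) -> 2 * 231 = 462 classical bits

462


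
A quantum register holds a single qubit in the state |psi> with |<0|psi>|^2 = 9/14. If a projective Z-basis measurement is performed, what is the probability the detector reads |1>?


|alpha|^2 = 9/14 = 0.6429
|beta|^2 = 1 - 9/14 = 5/14 = 0.3571
P(|1>) = |beta|^2 = 0.3571

0.3571


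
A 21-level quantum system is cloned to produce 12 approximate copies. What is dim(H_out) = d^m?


Output space = H^(tensor 12) where dim(H) = 21
dim = 21^12
= 441 (after 2 factors)
= 9261 (after 3 factors)
= 194481 (after 4 factors)
= 4084101 (after 5 factors)
= 85766121 (after 6 factors)
= 1801088541 (after 7 factors)
= 37822859361 (after 8 factors)
= 794280046581 (after 9 factors)
= 16679880978201 (after 10 factors)
= 350277500542221 (after 11 factors)
= 7355827511386641 (after 12 factors)
= 7355827511386641

7355827511386641


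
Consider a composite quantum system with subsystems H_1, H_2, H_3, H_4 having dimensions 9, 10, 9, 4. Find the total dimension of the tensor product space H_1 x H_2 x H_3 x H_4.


dim(H_1 x H_2 x H_3 x H_4) = 9 * 10 * 9 * 4
= 90 * 9 * 4
= 810 * 4
= 3240

3240


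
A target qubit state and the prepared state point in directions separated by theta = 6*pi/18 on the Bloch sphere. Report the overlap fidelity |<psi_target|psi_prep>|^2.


For states separated by angle theta on Bloch sphere:
F = cos^2(theta/2)
theta = 6*pi/18 = 1.0472
theta/2 = 0.5236
cos(theta/2) = 0.8660
F = 0.7500

0.7500


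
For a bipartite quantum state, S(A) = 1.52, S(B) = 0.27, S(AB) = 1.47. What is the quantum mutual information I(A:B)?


I(A:B) = S(A) + S(B) - S(AB)
= 1.52 + 0.27 - 1.47
= 0.3200

0.3200


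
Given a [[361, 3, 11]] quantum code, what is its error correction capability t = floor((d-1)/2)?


Code parameters: [[361, 3, 11]], distance d = 11.
Number of correctable errors = floor((d-1)/2)
= floor((11 - 1)/2)
= floor(10/2)
= 5

5


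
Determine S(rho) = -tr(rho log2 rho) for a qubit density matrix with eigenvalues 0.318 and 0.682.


S = -p*log2(p) - (1-p)*log2(1-p)
p = 0.3180, 1-p = 0.6820
= -0.3180 * log2(0.3180) - 0.6820 * log2(0.6820)
= -(-0.5256) - (-0.3766)
= 0.9022

0.9022


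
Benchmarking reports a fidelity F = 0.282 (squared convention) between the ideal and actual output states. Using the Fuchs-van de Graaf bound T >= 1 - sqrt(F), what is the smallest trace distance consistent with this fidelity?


Fuchs-van de Graaf (squared-fidelity convention): 1 - sqrt(F) <= T <= sqrt(1 - F).
Lower bound: T >= 1 - sqrt(F)
sqrt(F) = sqrt(0.282) = 0.5310
T >= 1 - 0.5310
T >= 0.4690

0.4690


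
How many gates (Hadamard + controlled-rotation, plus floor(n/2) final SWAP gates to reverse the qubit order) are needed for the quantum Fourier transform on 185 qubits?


Hadamard gates: 185
Controlled rotations: n*(n-1)/2 = 185*184/2 = 17020
SWAP gates: floor(n/2) = floor(185/2) = 92
Total = 185 + 17020 + 92
= 17297

17297


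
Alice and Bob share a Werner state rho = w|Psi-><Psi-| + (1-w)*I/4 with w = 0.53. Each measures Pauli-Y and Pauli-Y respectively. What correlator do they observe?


|Psi-> = (|01> - |10>)/sqrt(2)
For the pure Bell state, <Y_A Y_B> = -1 (Bell-state Pauli correlator).
The maximally-mixed part I/4 has tr(I/4 * P tensor P) = 0 for any traceless Pauli P.
So <Y_A Y_B>_rho = w * (-1) + (1 - w) * 0
= 0.53 * (-1)
= -0.5300

-0.5300


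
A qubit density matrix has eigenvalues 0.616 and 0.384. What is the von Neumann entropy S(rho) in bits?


S = -p*log2(p) - (1-p)*log2(1-p)
p = 0.6160, 1-p = 0.3840
= -0.6160 * log2(0.6160) - 0.3840 * log2(0.3840)
= -(-0.4306) - (-0.5302)
= 0.9608

0.9608


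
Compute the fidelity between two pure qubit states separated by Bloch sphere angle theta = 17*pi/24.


For states separated by angle theta on Bloch sphere:
F = cos^2(theta/2)
theta = 17*pi/24 = 2.2253
theta/2 = 1.1126
cos(theta/2) = 0.4423
F = 0.1956

0.1956


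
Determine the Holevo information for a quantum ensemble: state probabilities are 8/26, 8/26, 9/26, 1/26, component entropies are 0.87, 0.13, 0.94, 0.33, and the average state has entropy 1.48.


chi = S(rho) - sum_i p_i * S(rho_i)
Weighted entropy = 8/26 * 0.87 + 8/26 * 0.13 + 9/26 * 0.94 + 1/26 * 0.33
= 0.6458
chi = 1.48 - 0.6458
= 0.8342

0.8342


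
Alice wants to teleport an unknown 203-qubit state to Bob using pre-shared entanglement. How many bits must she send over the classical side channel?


Quantum teleportation requires 2 classical bits per qubit teleported.
203 qubit(s) -> 2 * 203 = 406 classical bits

406


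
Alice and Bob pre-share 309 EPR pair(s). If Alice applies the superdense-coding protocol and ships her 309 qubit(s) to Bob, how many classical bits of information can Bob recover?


Superdense coding allows 2 classical bits per shared entangled pair.
309 pair(s) -> 2 * 309 = 618 classical bits

618


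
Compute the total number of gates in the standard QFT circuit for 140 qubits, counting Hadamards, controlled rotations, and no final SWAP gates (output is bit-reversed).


Hadamard gates: 140
Controlled rotations: n*(n-1)/2 = 140*139/2 = 9730
SWAP gates: 0 (omitted)
Total = 140 + 9730
= 9870

9870


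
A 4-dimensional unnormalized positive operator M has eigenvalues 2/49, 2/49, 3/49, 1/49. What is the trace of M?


tr(M) = sum of eigenvalues
= 2/49 + 2/49 + 3/49 + 1/49
= 8/49
= 0.1633

0.1633


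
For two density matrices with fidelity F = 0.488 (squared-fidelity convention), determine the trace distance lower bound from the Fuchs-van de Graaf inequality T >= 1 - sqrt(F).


Fuchs-van de Graaf (squared-fidelity convention): 1 - sqrt(F) <= T <= sqrt(1 - F).
Lower bound: T >= 1 - sqrt(F)
sqrt(F) = sqrt(0.488) = 0.6986
T >= 1 - 0.6986
T >= 0.3014

0.3014


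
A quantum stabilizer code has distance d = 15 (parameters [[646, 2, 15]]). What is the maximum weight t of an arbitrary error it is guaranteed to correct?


Code parameters: [[646, 2, 15]], distance d = 15.
Number of correctable errors = floor((d-1)/2)
= floor((15 - 1)/2)
= floor(14/2)
= 7

7


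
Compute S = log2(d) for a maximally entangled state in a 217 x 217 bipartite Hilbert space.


For a maximally entangled state in d x d:
S = log2(d) = log2(217)
= 7.7616

7.7616


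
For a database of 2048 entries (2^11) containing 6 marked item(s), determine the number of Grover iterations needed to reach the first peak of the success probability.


After j Grover iterations the success probability is P(j) = sin^2((2j+1)*theta), where sin(theta) = sqrt(k/N).
N = 2^11 = 2048, k = 6
sin(theta) = sqrt(k/N) = 0.05412658774
theta = arcsin(sqrt(k/N)) = 0.05415305164 rad
P(j) reaches its first maximum when (2j+1)*theta is as close as possible to pi/2, i.e. j = round(pi/(4*theta) - 1/2).
pi/(4*theta) - 1/2 = 14.0033
(For comparison, the common estimate pi/4 * sqrt(N/k) = 14.5104; the exact maximiser is used here.)
Optimal iterations = 14

14


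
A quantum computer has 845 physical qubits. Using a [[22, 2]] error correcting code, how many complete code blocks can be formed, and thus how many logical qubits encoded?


Each code block uses 22 physical qubits for 2 logical qubit(s).
Number of complete blocks = floor(845 / 22) = 38
Logical qubits = 38 * 2
= 76

76


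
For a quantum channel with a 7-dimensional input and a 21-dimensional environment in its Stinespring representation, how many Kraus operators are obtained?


Tracing out the environment in an orthonormal basis {|i>_E} gives Kraus operators K_i = <i|_E U |0>_E.
Number of Kraus operators = dim(H_env) = d_env
= 21

21


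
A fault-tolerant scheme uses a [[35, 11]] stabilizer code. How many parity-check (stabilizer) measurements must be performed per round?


For an [[n,k]] stabilizer code:
Number of stabilizer generators = n - k
= 35 - 11
= 24

24


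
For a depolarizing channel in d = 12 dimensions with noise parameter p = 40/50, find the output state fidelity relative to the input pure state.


F = (1-p) + p/d
= (1 - 0.8000) + 0.8000/12
= 0.2000 + 0.0667
= 0.2667

0.2667


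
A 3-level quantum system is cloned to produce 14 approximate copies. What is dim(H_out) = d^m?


Output space = H^(tensor 14) where dim(H) = 3
dim = 3^14
= 9 (after 2 factors)
= 27 (after 3 factors)
= 81 (after 4 factors)
= 243 (after 5 factors)
= 729 (after 6 factors)
= 2187 (after 7 factors)
= 6561 (after 8 factors)
= 19683 (after 9 factors)
= 59049 (after 10 factors)
= 177147 (after 11 factors)
= 531441 (after 12 factors)
= 1594323 (after 13 factors)
= 4782969 (after 14 factors)
= 4782969

4782969


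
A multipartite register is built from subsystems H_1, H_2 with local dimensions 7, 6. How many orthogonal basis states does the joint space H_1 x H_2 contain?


dim(H_1 x H_2) = 7 * 6
= 42

42


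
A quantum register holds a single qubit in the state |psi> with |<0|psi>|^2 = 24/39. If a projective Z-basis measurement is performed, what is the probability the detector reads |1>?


|alpha|^2 = 24/39 = 0.6154
|beta|^2 = 1 - 24/39 = 15/39 = 0.3846
P(|1>) = |beta|^2 = 0.3846

0.3846


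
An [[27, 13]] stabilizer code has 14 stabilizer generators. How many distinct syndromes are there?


Each stabilizer generator gives a binary (+1 or -1) measurement outcome.
With 14 independent generators:
Total syndromes = 2^14
= 16384

16384


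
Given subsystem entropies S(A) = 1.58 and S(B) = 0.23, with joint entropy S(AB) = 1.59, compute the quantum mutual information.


I(A:B) = S(A) + S(B) - S(AB)
= 1.58 + 0.23 - 1.59
= 0.2200

0.2200


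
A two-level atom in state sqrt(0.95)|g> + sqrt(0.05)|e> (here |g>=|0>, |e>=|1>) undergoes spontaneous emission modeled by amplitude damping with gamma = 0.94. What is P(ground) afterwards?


For amplitude damping with parameter gamma on state sqrt(a)|0> + sqrt(b)|1>:
alpha^2 = 0.95, beta^2 = 0.05
P(|0>) = alpha^2 + gamma * beta^2
= 0.95 + 0.94 * 0.05
= 0.95 + 0.0470
= 0.9970

0.9970


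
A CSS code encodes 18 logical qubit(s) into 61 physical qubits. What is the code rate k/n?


Code rate R = k/n
= 18/61
= 0.2951

0.2951


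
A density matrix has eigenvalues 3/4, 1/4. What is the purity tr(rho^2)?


tr(rho^2) = sum of eigenvalues squared
= (3/4)^2 + (1/4)^2
= (9 + 1) / 16
= 10/16
= 0.6250

0.6250


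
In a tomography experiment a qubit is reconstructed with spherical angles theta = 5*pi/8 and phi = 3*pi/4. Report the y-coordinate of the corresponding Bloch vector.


theta = 1.9635, phi = 2.3562
r_y = sin(theta)*sin(phi) = 0.9239 * 0.7071
r_y = 0.6533

0.6533


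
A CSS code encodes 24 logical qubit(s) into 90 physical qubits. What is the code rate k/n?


Code rate R = k/n
= 24/90
= 0.2667

0.2667


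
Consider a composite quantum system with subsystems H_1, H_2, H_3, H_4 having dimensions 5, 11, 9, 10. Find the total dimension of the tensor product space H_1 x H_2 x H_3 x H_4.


dim(H_1 x H_2 x H_3 x H_4) = 5 * 11 * 9 * 10
= 55 * 9 * 10
= 495 * 10
= 4950

4950


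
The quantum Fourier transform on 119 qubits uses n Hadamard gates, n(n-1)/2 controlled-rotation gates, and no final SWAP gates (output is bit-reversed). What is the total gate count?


Hadamard gates: 119
Controlled rotations: n*(n-1)/2 = 119*118/2 = 7021
SWAP gates: 0 (omitted)
Total = 119 + 7021
= 7140

7140


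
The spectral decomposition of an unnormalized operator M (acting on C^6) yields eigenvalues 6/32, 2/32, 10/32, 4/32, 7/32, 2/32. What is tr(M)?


tr(M) = sum of eigenvalues
= 6/32 + 2/32 + 10/32 + 4/32 + 7/32 + 2/32
= 31/32
= 0.9688

0.9688


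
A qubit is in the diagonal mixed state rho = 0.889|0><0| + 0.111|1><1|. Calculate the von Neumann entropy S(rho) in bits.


S = -p*log2(p) - (1-p)*log2(1-p)
p = 0.8890, 1-p = 0.1110
= -0.8890 * log2(0.8890) - 0.1110 * log2(0.1110)
= -(-0.1509) - (-0.3520)
= 0.5029

0.5029


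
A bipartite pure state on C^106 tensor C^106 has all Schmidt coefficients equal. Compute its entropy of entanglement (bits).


For a maximally entangled state in d x d:
S = log2(d) = log2(106)
= 6.7279

6.7279


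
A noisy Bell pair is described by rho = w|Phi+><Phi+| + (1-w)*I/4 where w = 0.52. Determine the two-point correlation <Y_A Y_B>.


|Phi+> = (|00> + |11>)/sqrt(2)
For the pure Bell state, <Y_A Y_B> = -1 (Bell-state Pauli correlator).
The maximally-mixed part I/4 has tr(I/4 * P tensor P) = 0 for any traceless Pauli P.
So <Y_A Y_B>_rho = w * (-1) + (1 - w) * 0
= 0.52 * (-1)
= -0.5200

-0.5200


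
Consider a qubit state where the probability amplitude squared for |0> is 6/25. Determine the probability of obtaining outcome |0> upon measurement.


|alpha|^2 = 6/25 = 0.2400
|beta|^2 = 1 - 6/25 = 19/25 = 0.7600
P(|0>) = |alpha|^2 = 0.2400

0.2400


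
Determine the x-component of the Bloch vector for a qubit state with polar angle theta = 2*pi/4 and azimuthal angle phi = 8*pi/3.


theta = 1.5708, phi = 8.3776
r_x = sin(theta)*cos(phi) = 1.0000 * -0.5000
r_x = -0.5000

-0.5000


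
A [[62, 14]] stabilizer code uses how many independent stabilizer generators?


For an [[n,k]] stabilizer code:
Number of stabilizer generators = n - k
= 62 - 14
= 48

48


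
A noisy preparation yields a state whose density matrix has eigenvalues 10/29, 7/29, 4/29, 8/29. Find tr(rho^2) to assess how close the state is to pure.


tr(rho^2) = sum of eigenvalues squared
= (10/29)^2 + (7/29)^2 + (4/29)^2 + (8/29)^2
= (100 + 49 + 16 + 64) / 841
= 229/841
= 0.2723

0.2723


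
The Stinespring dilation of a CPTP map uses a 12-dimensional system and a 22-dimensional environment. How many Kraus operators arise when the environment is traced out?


Tracing out the environment in an orthonormal basis {|i>_E} gives Kraus operators K_i = <i|_E U |0>_E.
Number of Kraus operators = dim(H_env) = d_env
= 22

22


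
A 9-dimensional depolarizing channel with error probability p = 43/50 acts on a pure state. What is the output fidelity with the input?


F = (1-p) + p/d
= (1 - 0.8600) + 0.8600/9
= 0.1400 + 0.0956
= 0.2356

0.2356


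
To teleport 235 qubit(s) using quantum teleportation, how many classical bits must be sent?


Quantum teleportation requires 2 classical bits per qubit teleported.
235 qubit(s) -> 2 * 235 = 470 classical bits

470


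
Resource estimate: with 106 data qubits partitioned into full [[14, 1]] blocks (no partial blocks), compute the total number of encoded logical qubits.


Each code block uses 14 physical qubits for 1 logical qubit(s).
Number of complete blocks = floor(106 / 14) = 7
Logical qubits = 7 * 1
= 7

7


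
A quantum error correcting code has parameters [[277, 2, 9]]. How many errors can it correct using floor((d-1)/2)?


Code parameters: [[277, 2, 9]], distance d = 9.
Number of correctable errors = floor((d-1)/2)
= floor((9 - 1)/2)
= floor(8/2)
= 4

4


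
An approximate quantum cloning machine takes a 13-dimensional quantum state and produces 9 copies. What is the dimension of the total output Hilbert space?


Output space = H^(tensor 9) where dim(H) = 13
dim = 13^9
= 169 (after 2 factors)
= 2197 (after 3 factors)
= 28561 (after 4 factors)
= 371293 (after 5 factors)
= 4826809 (after 6 factors)
= 62748517 (after 7 factors)
= 815730721 (after 8 factors)
= 10604499373 (after 9 factors)
= 10604499373

10604499373


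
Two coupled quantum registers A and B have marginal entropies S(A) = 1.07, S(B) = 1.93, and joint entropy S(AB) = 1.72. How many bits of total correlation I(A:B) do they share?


I(A:B) = S(A) + S(B) - S(AB)
= 1.07 + 1.93 - 1.72
= 1.2800

1.2800


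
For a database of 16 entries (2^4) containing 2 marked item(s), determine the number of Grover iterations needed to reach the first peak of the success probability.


After j Grover iterations the success probability is P(j) = sin^2((2j+1)*theta), where sin(theta) = sqrt(k/N).
N = 2^4 = 16, k = 2
sin(theta) = sqrt(k/N) = 0.3535533906
theta = arcsin(sqrt(k/N)) = 0.3613671239 rad
P(j) reaches its first maximum when (2j+1)*theta is as close as possible to pi/2, i.e. j = round(pi/(4*theta) - 1/2).
pi/(4*theta) - 1/2 = 1.6734
(For comparison, the common estimate pi/4 * sqrt(N/k) = 2.2214; the exact maximiser is used here.)
Optimal iterations = 2

2


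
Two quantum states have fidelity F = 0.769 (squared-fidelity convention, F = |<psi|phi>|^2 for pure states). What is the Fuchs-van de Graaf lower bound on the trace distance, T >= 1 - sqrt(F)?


Fuchs-van de Graaf (squared-fidelity convention): 1 - sqrt(F) <= T <= sqrt(1 - F).
Lower bound: T >= 1 - sqrt(F)
sqrt(F) = sqrt(0.769) = 0.8769
T >= 1 - 0.8769
T >= 0.1231

0.1231
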